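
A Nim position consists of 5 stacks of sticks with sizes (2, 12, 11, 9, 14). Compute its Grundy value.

2

Compute the nim-sum pairwise:
2 ⊕ 12 = 14
14 ⊕ 11 = 5
5 ⊕ 9 = 12
12 ⊕ 14 = 2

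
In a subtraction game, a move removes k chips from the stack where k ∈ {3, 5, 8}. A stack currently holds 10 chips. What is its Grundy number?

3

Compute g(0), g(1), … for moves {3, 5, 8}:
k:     0  1  2  3  4  5  6  7  8  9 10
g(k):  0  0  0  1  1  1  2  2  2  3  3
So g(10) = 3.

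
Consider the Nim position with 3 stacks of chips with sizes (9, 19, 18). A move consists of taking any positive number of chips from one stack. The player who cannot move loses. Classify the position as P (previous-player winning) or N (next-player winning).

N-position

Nim-sum: 9 ^ 19 ^ 18 = 8.
The nim-sum is 8 ≠ 0, so this is an N-position: the player to move can win.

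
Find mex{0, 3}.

1

0 is in the set but 1 is not, so the mex is 1.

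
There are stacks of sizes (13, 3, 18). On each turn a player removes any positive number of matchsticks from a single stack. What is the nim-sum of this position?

Write each in binary and XOR column by column:
  01101  (13)
  00011  (3)
  10010  (18)
  -----
  11100  (28)

28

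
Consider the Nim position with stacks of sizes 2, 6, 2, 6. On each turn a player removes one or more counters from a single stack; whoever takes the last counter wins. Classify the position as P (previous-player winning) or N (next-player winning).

Write each in binary and XOR column by column:
  010  (2)
  110  (6)
  010  (2)
  110  (6)
  ---
  000  (0)
The nim-sum is 0, so this is a P-position: the player to move is in a losing position under optimal play.

P-position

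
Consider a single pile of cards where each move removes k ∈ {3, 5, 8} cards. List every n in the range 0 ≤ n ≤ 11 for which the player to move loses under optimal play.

0, 1, 2, 11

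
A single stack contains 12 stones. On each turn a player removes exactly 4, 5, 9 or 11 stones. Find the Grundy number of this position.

3

Build the Grundy sequence with g(k) = mex{g(k−s) : s ∈ {4, 5, 9, 11}, s ≤ k}:
g(0) = mex{} = 0
g(1) = mex{} = 0
g(2) = mex{} = 0
g(3) = mex{} = 0
g(4) = mex{0} = 1
g(5) = mex{0} = 1
g(6) = mex{0} = 1
g(7) = mex{0} = 1
g(8) = mex{0,1} = 2
g(9) = mex{0,1} = 2
g(10) = mex{0,1} = 2
g(11) = mex{0,1} = 2
g(12) = mex{0,1,2} = 3
So g(12) = 3.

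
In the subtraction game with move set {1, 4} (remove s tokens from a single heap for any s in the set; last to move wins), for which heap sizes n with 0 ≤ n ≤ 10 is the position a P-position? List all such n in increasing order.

0, 2, 5, 7, 10

Grundy values for subtraction set {1, 4}:
k:     0  1  2  3  4  5  6  7  8  9 10
g(k):  0  1  0  1  2  0  1  0  1  2  0
The P-positions (g = 0) in 0..10 are 0, 2, 5, 7, 10.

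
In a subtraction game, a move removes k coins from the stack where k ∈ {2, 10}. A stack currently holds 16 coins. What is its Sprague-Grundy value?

Build the Grundy sequence with g(k) = mex{g(k−s) : s ∈ {2, 10}, s ≤ k}:
k:     0  1  2  3  4  5  6  7  8  9 10 11 12 13 14 15 16
g(k):  0  0  1  1  0  0  1  1  0  0  1  1  0  0  1  1  0
So g(16) = 0.

0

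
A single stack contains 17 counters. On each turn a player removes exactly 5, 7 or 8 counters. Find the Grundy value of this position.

Grundy values for subtraction set {5, 7, 8}:
k:     0  1  2  3  4  5  6  7  8  9 10 11 12 13 14 15 16 17
g(k):  0  0  0  0  0  1  1  1  1  1  2  2  2  0  0  0  0  0
So g(17) = 0.

0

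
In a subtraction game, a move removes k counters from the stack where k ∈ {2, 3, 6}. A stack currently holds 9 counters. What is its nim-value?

0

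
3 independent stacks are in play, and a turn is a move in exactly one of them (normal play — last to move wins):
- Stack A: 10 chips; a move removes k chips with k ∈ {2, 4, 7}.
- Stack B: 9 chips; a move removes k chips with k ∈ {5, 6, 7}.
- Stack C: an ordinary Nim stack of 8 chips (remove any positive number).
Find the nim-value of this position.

11

Grundy values for stack A (subtraction set {2, 4, 7}):
g(0) = mex{} = 0
g(1) = mex{} = 0
g(2) = mex{0} = 1
g(3) = mex{0} = 1
g(4) = mex{0,1} = 2
g(5) = mex{0,1} = 2
g(6) = mex{1,2} = 0
g(7) = mex{0,1,2} = 3
g(8) = mex{0,2} = 1
g(9) = mex{1,2,3} = 0
g(10) = mex{0,1} = 2
So g(10) = 2.
For stack B, compute g(0), g(1), … with moves {5, 6, 7}:
g(0) = mex{} = 0
g(1) = mex{} = 0
g(2) = mex{} = 0
g(3) = mex{} = 0
g(4) = mex{} = 0
g(5) = mex{0} = 1
g(6) = mex{0} = 1
g(7) = mex{0} = 1
g(8) = mex{0} = 1
g(9) = mex{0} = 1
So g(9) = 1.
Stack C is a plain Nim stack of size 8, so its Grundy value is 8.
By the Sprague-Grundy theorem, the Grundy value of a sum of independent games is the XOR of the component values.
Combined value = 2 XOR 1 XOR 8 = 11.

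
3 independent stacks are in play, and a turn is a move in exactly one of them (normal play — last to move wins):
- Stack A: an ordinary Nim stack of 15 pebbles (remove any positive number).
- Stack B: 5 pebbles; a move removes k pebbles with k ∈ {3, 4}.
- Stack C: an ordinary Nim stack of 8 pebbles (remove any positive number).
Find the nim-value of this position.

6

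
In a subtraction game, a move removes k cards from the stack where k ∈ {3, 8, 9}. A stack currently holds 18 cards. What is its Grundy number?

0

Compute g(0), g(1), … for moves {3, 8, 9}:
k:     0  1  2  3  4  5  6  7  8  9 10 11 12 13 14 15 16 17 18
g(k):  0  0  0  1  1  1  0  0  2  1  1  3  0  0  2  1  1  0  0
So g(18) = 0.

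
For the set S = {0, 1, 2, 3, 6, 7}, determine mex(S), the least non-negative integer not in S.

4

The values 0, 1, 2, 3 are all present; 4 is the first non-negative integer missing from the set.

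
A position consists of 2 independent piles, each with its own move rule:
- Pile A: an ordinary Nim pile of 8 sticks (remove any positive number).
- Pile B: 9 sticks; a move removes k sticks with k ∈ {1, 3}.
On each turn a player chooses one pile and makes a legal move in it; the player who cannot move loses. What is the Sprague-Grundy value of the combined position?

Pile A is a plain Nim pile of size 8, so its Grundy value is 8.
Grundy values for pile B (subtraction set {1, 3}):
k:     0  1  2  3  4  5  6  7  8  9
g(k):  0  1  0  1  0  1  0  1  0  1
So g(9) = 1.
The value of a disjunctive sum is the nim-sum of the parts.
Combined value = 8 ⊕ 1 = 9.

9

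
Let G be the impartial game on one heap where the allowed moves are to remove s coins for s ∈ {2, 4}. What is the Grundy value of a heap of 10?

2

Grundy values for subtraction set {2, 4}:
k:     0  1  2  3  4  5  6  7  8  9 10
g(k):  0  0  1  1  2  2  0  0  1  1  2
So g(10) = 2.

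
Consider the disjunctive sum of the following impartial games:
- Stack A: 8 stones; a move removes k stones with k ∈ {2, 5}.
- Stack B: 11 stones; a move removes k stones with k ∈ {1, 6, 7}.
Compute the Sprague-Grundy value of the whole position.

Build the Grundy sequence for stack A with g(k) = mex{g(k−s) : s ∈ {2, 5}, s ≤ k}:
g(0) = mex{} = 0
g(1) = mex{} = 0
g(2) = mex{0} = 1
g(3) = mex{0} = 1
g(4) = mex{1} = 0
g(5) = mex{0,1} = 2
g(6) = mex{0} = 1
g(7) = mex{1,2} = 0
g(8) = mex{1} = 0
So g(8) = 0.
Build the Grundy sequence for stack B with g(k) = mex{g(k−s) : s ∈ {1, 6, 7}, s ≤ k}:
k:     0  1  2  3  4  5  6  7  8  9 10 11
g(k):  0  1  0  1  0  1  2  3  2  3  2  3
So g(11) = 3.
By the Sprague-Grundy theorem, the Grundy value of a sum of independent games is the XOR of the component values.
Combined value = 0 XOR 3 = 3.

3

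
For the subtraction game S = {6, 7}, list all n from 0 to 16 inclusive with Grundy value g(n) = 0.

0, 1, 2, 3, 4, 5, 13, 14, 15, 16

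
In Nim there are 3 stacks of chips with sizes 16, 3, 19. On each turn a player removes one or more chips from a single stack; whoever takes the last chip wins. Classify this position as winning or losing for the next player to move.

Write each in binary and XOR column by column:
  10000  (16)
  00011  (3)
  10011  (19)
  -----
  00000  (0)
The nim-sum is 0, so this is a P-position: the player to move is in a losing position under optimal play.

Losing position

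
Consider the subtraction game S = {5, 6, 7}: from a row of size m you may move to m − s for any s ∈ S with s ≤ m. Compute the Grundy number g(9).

Compute g(0), g(1), … for moves {5, 6, 7}:
k:     0  1  2  3  4  5  6  7  8  9
g(k):  0  0  0  0  0  1  1  1  1  1
So g(9) = 1.

1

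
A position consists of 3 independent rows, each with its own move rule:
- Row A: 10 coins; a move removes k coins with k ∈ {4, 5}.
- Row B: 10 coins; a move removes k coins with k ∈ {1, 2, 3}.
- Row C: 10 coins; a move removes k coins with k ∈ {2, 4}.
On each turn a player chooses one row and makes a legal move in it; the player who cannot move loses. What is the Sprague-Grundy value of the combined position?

Grundy values for row A (subtraction set {4, 5}):
k:     0  1  2  3  4  5  6  7  8  9 10
g(k):  0  0  0  0  1  1  1  1  2  0  0
So g(10) = 0.
Grundy values for row B (subtraction set {1, 2, 3}):
k:     0  1  2  3  4  5  6  7  8  9 10
g(k):  0  1  2  3  0  1  2  3  0  1  2
So g(10) = 2.
For row C, compute g(0), g(1), … with moves {2, 4}:
g(0) = mex{} = 0
g(1) = mex{} = 0
g(2) = mex{0} = 1
g(3) = mex{0} = 1
g(4) = mex{0,1} = 2
g(5) = mex{0,1} = 2
g(6) = mex{1,2} = 0
g(7) = mex{1,2} = 0
g(8) = mex{0,2} = 1
g(9) = mex{0,2} = 1
g(10) = mex{0,1} = 2
So g(10) = 2.
The value of a disjunctive sum is the nim-sum of the parts.
Combined value = 0 ⊕ 2 ⊕ 2 = 0.

0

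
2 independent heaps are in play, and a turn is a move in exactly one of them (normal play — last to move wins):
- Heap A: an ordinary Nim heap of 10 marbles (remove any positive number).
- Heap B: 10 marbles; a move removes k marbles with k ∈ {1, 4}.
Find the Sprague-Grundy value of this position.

Heap A is a plain Nim heap of size 10, so its Grundy value is 10.
Grundy values for heap B (subtraction set {1, 4}):
k:     0  1  2  3  4  5  6  7  8  9 10
g(k):  0  1  0  1  2  0  1  0  1  2  0
So g(10) = 0.
The value of a disjunctive sum is the nim-sum of the parts.
Combined value = 10 ⊕ 0 = 10.

10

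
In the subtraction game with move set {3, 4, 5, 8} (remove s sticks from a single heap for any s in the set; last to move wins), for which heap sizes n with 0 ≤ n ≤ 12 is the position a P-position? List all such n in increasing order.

0, 1, 2, 11, 12

Build the Grundy sequence with g(k) = mex{g(k−s) : s ∈ {3, 4, 5, 8}, s ≤ k}:
k:     0  1  2  3  4  5  6  7  8  9 10 11 12
g(k):  0  0  0  1  1  1  2  2  2  3  3  0  0
The P-positions (g = 0) in 0..12 are 0, 1, 2, 11, 12.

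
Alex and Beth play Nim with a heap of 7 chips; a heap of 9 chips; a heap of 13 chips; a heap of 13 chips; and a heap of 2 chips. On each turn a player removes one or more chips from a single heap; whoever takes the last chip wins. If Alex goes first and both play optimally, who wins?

Compute the nim-sum pairwise:
7 ⊕ 9 = 14
14 ⊕ 13 = 3
3 ⊕ 13 = 14
14 ⊕ 2 = 12
The nim-sum is 12 ≠ 0, so this is an N-position: the player to move can win; Alex has a winning move.

Alex wins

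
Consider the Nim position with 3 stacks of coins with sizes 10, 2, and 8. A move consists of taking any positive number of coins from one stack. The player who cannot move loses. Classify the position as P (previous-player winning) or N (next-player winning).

P-position

Nim-sum: 10 ^ 2 ^ 8 = 0.
The nim-sum is 0, so this is a P-position: the player to move is in a losing position under optimal play.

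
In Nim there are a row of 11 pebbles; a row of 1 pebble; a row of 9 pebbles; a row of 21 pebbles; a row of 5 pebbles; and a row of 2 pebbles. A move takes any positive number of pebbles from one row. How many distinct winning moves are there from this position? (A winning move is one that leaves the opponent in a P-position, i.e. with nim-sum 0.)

1

Nim-sum: 11 ^ 1 ^ 9 ^ 21 ^ 5 ^ 2 = 17.
The overall nim-sum is X = 17. A row of size p has a winning move iff p XOR X < p (reduce it to p XOR X).
  11: 11 XOR 17 = 26 ≥ 11 — no move.
  1: 1 XOR 17 = 16 ≥ 1 — no move.
  9: 9 XOR 17 = 24 ≥ 9 — no move.
  21: 21 XOR 17 = 4 < 21 — winning move (to 4).
  5: 5 XOR 17 = 20 ≥ 5 — no move.
  2: 2 XOR 17 = 19 ≥ 2 — no move.
That gives 1 winning move.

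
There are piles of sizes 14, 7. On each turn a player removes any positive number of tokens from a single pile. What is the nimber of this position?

9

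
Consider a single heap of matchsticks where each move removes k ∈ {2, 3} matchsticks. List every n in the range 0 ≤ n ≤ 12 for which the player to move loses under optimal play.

Build the Grundy sequence with g(k) = mex{g(k−s) : s ∈ {2, 3}, s ≤ k}:
k:     0  1  2  3  4  5  6  7  8  9 10 11 12
g(k):  0  0  1  1  2  0  0  1  1  2  0  0  1
The P-positions (g = 0) in 0..12 are 0, 1, 5, 6, 10, 11.

0, 1, 5, 6, 10, 11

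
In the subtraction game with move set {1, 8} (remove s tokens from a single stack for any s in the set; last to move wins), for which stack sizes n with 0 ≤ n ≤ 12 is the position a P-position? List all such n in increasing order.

0, 2, 4, 6, 9, 11

Build the Grundy sequence with g(k) = mex{g(k−s) : s ∈ {1, 8}, s ≤ k}:
g(0) = mex{} = 0
g(1) = mex{0} = 1
g(2) = mex{1} = 0
g(3) = mex{0} = 1
g(4) = mex{1} = 0
g(5) = mex{0} = 1
g(6) = mex{1} = 0
g(7) = mex{0} = 1
g(8) = mex{0,1} = 2
g(9) = mex{1,2} = 0
g(10) = mex{0} = 1
g(11) = mex{1} = 0
g(12) = mex{0} = 1
The P-positions (g = 0) in 0..12 are 0, 2, 4, 6, 9, 11.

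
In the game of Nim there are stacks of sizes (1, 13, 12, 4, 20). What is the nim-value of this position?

Compute the nim-sum pairwise:
1 ⊕ 13 = 12
12 ⊕ 12 = 0
0 ⊕ 4 = 4
4 ⊕ 20 = 16

16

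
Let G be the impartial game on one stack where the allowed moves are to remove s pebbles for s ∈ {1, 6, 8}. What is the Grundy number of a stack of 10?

1

Compute g(0), g(1), … for moves {1, 6, 8}:
k:     0  1  2  3  4  5  6  7  8  9 10
g(k):  0  1  0  1  0  1  2  0  1  0  1
So g(10) = 1.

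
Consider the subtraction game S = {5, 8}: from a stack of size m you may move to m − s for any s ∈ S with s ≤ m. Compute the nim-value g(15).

Grundy values for subtraction set {5, 8}:
k:     0  1  2  3  4  5  6  7  8  9 10 11 12 13 14 15
g(k):  0  0  0  0  0  1  1  1  1  1  2  2  2  0  0  0
So g(15) = 0.

0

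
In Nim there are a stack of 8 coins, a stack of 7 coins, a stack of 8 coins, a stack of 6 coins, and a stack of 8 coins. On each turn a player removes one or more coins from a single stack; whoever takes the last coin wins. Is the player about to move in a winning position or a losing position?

Nim-sum: 8 ^ 7 ^ 8 ^ 6 ^ 8 = 9.
The nim-sum is 9 ≠ 0, so this is an N-position: the player to move can win.

Winning position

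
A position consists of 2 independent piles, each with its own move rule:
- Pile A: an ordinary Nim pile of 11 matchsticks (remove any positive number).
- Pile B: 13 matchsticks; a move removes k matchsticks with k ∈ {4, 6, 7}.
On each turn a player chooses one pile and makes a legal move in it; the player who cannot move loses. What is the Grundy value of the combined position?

11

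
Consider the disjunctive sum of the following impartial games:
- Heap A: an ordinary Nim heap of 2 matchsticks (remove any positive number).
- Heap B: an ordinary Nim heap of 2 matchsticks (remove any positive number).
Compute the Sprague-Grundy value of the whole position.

Heap A is a plain Nim heap of size 2, so its Grundy value is 2.
Heap B is a plain Nim heap of size 2, so its Grundy value is 2.
By the Sprague-Grundy theorem, the Grundy value of a sum of independent games is the XOR of the component values.
Combined value = 2 XOR 2 = 0.

0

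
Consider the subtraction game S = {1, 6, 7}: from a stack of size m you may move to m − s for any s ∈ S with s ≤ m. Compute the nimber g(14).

0

Build the Grundy sequence with g(k) = mex{g(k−s) : s ∈ {1, 6, 7}, s ≤ k}:
k:     0  1  2  3  4  5  6  7  8  9 10 11 12 13 14
g(k):  0  1  0  1  0  1  2  3  2  3  2  3  0  1  0
So g(14) = 0.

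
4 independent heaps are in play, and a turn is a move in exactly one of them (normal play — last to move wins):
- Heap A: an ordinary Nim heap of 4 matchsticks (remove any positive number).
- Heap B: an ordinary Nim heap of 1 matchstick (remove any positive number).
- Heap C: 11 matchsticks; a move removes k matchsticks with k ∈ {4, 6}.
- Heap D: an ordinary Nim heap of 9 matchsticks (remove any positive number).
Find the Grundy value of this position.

Heap A is a plain Nim heap of size 4, so its Grundy value is 4.
Heap B is a plain Nim heap of size 1, so its Grundy value is 1.
Grundy values for heap C (subtraction set {4, 6}):
k:     0  1  2  3  4  5  6  7  8  9 10 11
g(k):  0  0  0  0  1  1  1  1  2  2  0  0
So g(11) = 0.
Heap D is a plain Nim heap of size 9, so its Grundy value is 9.
The value of a disjunctive sum is the nim-sum of the parts.
Combined value = 4 ⊕ 1 ⊕ 0 ⊕ 9 = 12.

12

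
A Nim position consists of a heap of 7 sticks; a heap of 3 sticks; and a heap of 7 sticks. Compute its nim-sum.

Nim-sum: 7 ⊕ 3 ⊕ 7 = 3.

3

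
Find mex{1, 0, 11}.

2

The values 0, 1 are all present; 2 is the first non-negative integer missing from the set.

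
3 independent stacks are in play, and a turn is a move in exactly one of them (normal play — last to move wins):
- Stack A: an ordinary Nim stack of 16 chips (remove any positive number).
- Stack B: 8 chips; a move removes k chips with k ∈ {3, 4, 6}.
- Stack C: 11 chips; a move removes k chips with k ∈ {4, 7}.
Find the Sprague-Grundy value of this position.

18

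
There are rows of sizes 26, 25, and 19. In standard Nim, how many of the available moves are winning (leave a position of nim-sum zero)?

3

Nim-sum: 26 ⊕ 25 ⊕ 19 = 16.
The overall nim-sum is X = 16. A row of size p has a winning move iff p XOR X < p (reduce it to p XOR X).
  26: 26 XOR 16 = 10 < 26 — winning move (to 10).
  25: 25 XOR 16 = 9 < 25 — winning move (to 9).
  19: 19 XOR 16 = 3 < 19 — winning move (to 3).
That gives 3 winning moves.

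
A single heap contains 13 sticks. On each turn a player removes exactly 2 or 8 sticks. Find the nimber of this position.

Compute g(0), g(1), … for moves {2, 8}:
g(0) = mex{} = 0
g(1) = mex{} = 0
g(2) = mex{0} = 1
g(3) = mex{0} = 1
g(4) = mex{1} = 0
g(5) = mex{1} = 0
g(6) = mex{0} = 1
g(7) = mex{0} = 1
g(8) = mex{0,1} = 2
g(9) = mex{0,1} = 2
g(10) = mex{1,2} = 0
g(11) = mex{1,2} = 0
g(12) = mex{0} = 1
g(13) = mex{0} = 1
So g(13) = 1.

1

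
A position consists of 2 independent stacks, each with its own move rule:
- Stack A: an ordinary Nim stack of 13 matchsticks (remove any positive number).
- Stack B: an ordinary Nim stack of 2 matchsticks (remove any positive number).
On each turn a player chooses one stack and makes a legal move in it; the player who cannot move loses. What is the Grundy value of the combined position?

15

Stack A is a plain Nim stack of size 13, so its Grundy value is 13.
Stack B is a plain Nim stack of size 2, so its Grundy value is 2.
The value of a disjunctive sum is the nim-sum of the parts.
Combined value = 13 XOR 2 = 15.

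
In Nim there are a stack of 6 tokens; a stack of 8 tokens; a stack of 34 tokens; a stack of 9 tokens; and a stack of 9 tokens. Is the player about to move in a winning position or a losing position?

Winning position

Compute the nim-sum pairwise:
6 ^ 8 = 14
14 ^ 34 = 44
44 ^ 9 = 37
37 ^ 9 = 44
The nim-sum is 44 ≠ 0, so this is an N-position: the player to move can win.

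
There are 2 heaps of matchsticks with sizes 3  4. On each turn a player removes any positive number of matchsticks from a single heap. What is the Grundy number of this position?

Bitwise XOR of the heap sizes:
  011  (3)
  100  (4)
  ---
  111  (7)

7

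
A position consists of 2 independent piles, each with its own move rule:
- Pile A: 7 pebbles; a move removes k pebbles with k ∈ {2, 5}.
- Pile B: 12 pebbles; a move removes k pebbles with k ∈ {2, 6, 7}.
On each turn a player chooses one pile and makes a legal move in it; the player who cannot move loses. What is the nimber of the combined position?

2

For pile A, compute g(0), g(1), … with moves {2, 5}:
g(0) = mex{} = 0
g(1) = mex{} = 0
g(2) = mex{0} = 1
g(3) = mex{0} = 1
g(4) = mex{1} = 0
g(5) = mex{0,1} = 2
g(6) = mex{0} = 1
g(7) = mex{1,2} = 0
So g(7) = 0.
For pile B, compute g(0), g(1), … with moves {2, 6, 7}:
k:     0  1  2  3  4  5  6  7  8  9 10 11 12
g(k):  0  0  1  1  0  0  1  1  2  0  3  1  2
So g(12) = 2.
The value of a disjunctive sum is the nim-sum of the parts.
Combined value = 0 XOR 2 = 2.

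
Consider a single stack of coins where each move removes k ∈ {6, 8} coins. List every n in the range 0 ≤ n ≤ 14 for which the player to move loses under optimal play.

0, 1, 2, 3, 4, 5, 14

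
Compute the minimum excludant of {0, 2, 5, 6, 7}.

1

0 is in the set but 1 is not, so the mex is 1.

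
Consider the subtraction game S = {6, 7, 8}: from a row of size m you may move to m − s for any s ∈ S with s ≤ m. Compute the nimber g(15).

0

Grundy values for subtraction set {6, 7, 8}:
k:     0  1  2  3  4  5  6  7  8  9 10 11 12 13 14 15
g(k):  0  0  0  0  0  0  1  1  1  1  1  1  2  2  0  0
So g(15) = 0.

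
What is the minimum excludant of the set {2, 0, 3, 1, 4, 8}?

The values 0, 1, 2, 3, 4 are all present; 5 is the first non-negative integer missing from the set.

5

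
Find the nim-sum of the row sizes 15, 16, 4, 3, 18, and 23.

29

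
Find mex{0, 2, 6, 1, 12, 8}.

3

The values 0, 1, 2 are all present; 3 is the first non-negative integer missing from the set.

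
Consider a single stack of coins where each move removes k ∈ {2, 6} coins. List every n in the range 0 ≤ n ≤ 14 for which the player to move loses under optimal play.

0, 1, 4, 5, 8, 9, 12, 13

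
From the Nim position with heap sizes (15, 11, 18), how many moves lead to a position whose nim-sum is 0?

Nim-sum: 15 XOR 11 XOR 18 = 22.
The overall nim-sum is X = 22. A heap of size p has a winning move iff p XOR X < p (reduce it to p XOR X).
  15: 15 XOR 22 = 25 ≥ 15 — no move.
  11: 11 XOR 22 = 29 ≥ 11 — no move.
  18: 18 XOR 22 = 4 < 18 — winning move (to 4).
That gives 1 winning move.

1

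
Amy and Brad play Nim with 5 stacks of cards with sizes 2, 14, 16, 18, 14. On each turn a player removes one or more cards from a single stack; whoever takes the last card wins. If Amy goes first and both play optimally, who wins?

Brad wins

Nim-sum: 2 XOR 14 XOR 16 XOR 18 XOR 14 = 0.
The nim-sum is 0, so this is a P-position: the player to move is in a losing position under optimal play; Amy is about to move from it and so loses — Brad wins.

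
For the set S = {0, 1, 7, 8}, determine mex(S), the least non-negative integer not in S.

The values 0, 1 are all present; 2 is the first non-negative integer missing from the set.

2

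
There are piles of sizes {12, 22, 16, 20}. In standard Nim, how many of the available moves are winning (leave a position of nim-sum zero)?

3

Nim-sum: 12 ⊕ 22 ⊕ 16 ⊕ 20 = 30.
The overall nim-sum is X = 30. A pile of size p has a winning move iff p XOR X < p (reduce it to p XOR X).
  12: 12 XOR 30 = 18 ≥ 12 — no move.
  22: 22 XOR 30 = 8 < 22 — winning move (to 8).
  16: 16 XOR 30 = 14 < 16 — winning move (to 14).
  20: 20 XOR 30 = 10 < 20 — winning move (to 10).
That gives 3 winning moves.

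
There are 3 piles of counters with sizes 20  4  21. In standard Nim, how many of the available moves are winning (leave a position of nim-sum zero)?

Compute the nim-sum pairwise:
20 XOR 4 = 16
16 XOR 21 = 5
The overall nim-sum is X = 5. A pile of size p has a winning move iff p XOR X < p (reduce it to p XOR X).
  20: 20 XOR 5 = 17 < 20 — winning move (to 17).
  4: 4 XOR 5 = 1 < 4 — winning move (to 1).
  21: 21 XOR 5 = 16 < 21 — winning move (to 16).
That gives 3 winning moves.

3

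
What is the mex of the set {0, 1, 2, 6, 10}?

The values 0, 1, 2 are all present; 3 is the first non-negative integer missing from the set.

3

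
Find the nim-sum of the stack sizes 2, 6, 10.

Nim-sum: 2 ⊕ 6 ⊕ 10 = 14.

14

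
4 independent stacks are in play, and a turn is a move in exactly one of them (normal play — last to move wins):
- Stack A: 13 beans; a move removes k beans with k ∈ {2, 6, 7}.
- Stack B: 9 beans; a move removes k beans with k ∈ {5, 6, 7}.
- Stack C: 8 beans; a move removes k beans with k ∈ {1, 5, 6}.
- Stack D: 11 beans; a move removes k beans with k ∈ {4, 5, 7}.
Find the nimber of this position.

3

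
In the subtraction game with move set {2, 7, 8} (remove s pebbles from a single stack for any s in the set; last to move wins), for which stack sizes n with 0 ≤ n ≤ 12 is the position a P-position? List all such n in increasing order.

0, 1, 4, 5, 10

Build the Grundy sequence with g(k) = mex{g(k−s) : s ∈ {2, 7, 8}, s ≤ k}:
k:     0  1  2  3  4  5  6  7  8  9 10 11 12
g(k):  0  0  1  1  0  0  1  1  2  2  0  3  1
The P-positions (g = 0) in 0..12 are 0, 1, 4, 5, 10.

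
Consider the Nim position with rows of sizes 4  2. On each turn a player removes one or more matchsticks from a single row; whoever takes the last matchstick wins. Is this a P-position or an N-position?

N-position

Nim-sum: 4 ^ 2 = 6.
The nim-sum is 6 ≠ 0, so this is an N-position: the player to move can win.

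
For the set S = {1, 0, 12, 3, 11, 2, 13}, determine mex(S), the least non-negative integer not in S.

4

The values 0, 1, 2, 3 are all present; 4 is the first non-negative integer missing from the set.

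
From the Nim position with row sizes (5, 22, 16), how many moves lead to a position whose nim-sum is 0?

1

Compute the nim-sum pairwise:
5 ⊕ 22 = 19
19 ⊕ 16 = 3
The overall nim-sum is X = 3. A row of size p has a winning move iff p XOR X < p (reduce it to p XOR X).
  5: 5 XOR 3 = 6 ≥ 5 — no move.
  22: 22 XOR 3 = 21 < 22 — winning move (to 21).
  16: 16 XOR 3 = 19 ≥ 16 — no move.
That gives 1 winning move.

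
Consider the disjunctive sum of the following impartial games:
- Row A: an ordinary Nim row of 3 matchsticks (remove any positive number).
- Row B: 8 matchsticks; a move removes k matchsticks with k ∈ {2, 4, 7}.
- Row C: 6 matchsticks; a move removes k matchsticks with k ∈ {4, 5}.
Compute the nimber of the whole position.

3

Row A is a plain Nim row of size 3, so its Grundy value is 3.
For row B, compute g(0), g(1), … with moves {2, 4, 7}:
g(0) = mex{} = 0
g(1) = mex{} = 0
g(2) = mex{0} = 1
g(3) = mex{0} = 1
g(4) = mex{0,1} = 2
g(5) = mex{0,1} = 2
g(6) = mex{1,2} = 0
g(7) = mex{0,1,2} = 3
g(8) = mex{0,2} = 1
So g(8) = 1.
For row C, compute g(0), g(1), … with moves {4, 5}:
g(0) = mex{} = 0
g(1) = mex{} = 0
g(2) = mex{} = 0
g(3) = mex{} = 0
g(4) = mex{0} = 1
g(5) = mex{0} = 1
g(6) = mex{0} = 1
So g(6) = 1.
The value of a disjunctive sum is the nim-sum of the parts.
Combined value = 3 XOR 1 XOR 1 = 3.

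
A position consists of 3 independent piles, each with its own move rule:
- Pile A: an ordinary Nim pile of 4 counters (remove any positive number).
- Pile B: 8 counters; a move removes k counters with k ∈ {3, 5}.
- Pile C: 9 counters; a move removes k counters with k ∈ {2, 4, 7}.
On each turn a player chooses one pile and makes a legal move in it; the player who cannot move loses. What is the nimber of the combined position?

4

Pile A is a plain Nim pile of size 4, so its Grundy value is 4.
Grundy values for pile B (subtraction set {3, 5}):
k:     0  1  2  3  4  5  6  7  8
g(k):  0  0  0  1  1  1  2  2  0
So g(8) = 0.
For pile C, compute g(0), g(1), … with moves {2, 4, 7}:
k:     0  1  2  3  4  5  6  7  8  9
g(k):  0  0  1  1  2  2  0  3  1  0
So g(9) = 0.
By the Sprague-Grundy theorem, the Grundy value of a sum of independent games is the XOR of the component values.
Combined value = 4 XOR 0 XOR 0 = 4.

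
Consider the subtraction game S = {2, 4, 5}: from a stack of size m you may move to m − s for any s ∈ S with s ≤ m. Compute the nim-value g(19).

Grundy values for subtraction set {2, 4, 5}:
k:     0  1  2  3  4  5  6  7  8  9 10 11 12 13 14 15 16 17 18 19
g(k):  0  0  1  1  2  2  3  0  0  1  1  2  2  3  0  0  1  1  2  2
So g(19) = 2.

2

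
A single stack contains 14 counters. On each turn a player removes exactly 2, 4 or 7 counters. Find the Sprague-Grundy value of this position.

1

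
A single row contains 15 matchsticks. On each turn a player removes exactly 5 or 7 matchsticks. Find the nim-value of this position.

Grundy values for subtraction set {5, 7}:
k:     0  1  2  3  4  5  6  7  8  9 10 11 12 13 14 15
g(k):  0  0  0  0  0  1  1  1  1  1  2  2  0  0  0  0
So g(15) = 0.

0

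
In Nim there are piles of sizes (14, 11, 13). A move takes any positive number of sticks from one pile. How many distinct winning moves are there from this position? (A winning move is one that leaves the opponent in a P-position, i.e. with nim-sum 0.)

3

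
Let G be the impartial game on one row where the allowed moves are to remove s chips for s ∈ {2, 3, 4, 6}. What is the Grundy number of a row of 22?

3

Compute g(0), g(1), … for moves {2, 3, 4, 6}:
k:     0  1  2  3  4  5  6  7  8  9 10 11 12 13 14 15 16 17 18 19 20 21 22
g(k):  0  0  1  1  2  2  3  3  0  0  1  1  2  2  3  3  0  0  1  1  2  2  3
So g(22) = 3.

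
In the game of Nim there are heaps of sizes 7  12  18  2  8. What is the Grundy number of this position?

In binary:
  00111  (7)
  01100  (12)
  10010  (18)
  00010  (2)
  01000  (8)
  -----
  10011  (19)

19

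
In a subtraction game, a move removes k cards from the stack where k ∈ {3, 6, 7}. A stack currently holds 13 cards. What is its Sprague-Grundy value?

1

Grundy values for subtraction set {3, 6, 7}:
g(0) = mex{} = 0
g(1) = mex{} = 0
g(2) = mex{} = 0
g(3) = mex{0} = 1
g(4) = mex{0} = 1
g(5) = mex{0} = 1
g(6) = mex{0,1} = 2
g(7) = mex{0,1} = 2
g(8) = mex{0,1} = 2
g(9) = mex{0,1,2} = 3
g(10) = mex{1,2} = 0
g(11) = mex{1,2} = 0
g(12) = mex{1,2,3} = 0
g(13) = mex{0,2} = 1
So g(13) = 1.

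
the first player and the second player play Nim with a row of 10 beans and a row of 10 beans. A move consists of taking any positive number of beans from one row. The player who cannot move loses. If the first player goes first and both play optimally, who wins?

the second player wins

Compute the nim-sum pairwise:
10 XOR 10 = 0
The nim-sum is 0, so this is a P-position: the player to move is in a losing position under optimal play; the first player is about to move from it and so loses — the second player wins.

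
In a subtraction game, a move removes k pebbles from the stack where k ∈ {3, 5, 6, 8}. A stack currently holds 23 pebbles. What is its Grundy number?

Build the Grundy sequence with g(k) = mex{g(k−s) : s ∈ {3, 5, 6, 8}, s ≤ k}:
k:     0  1  2  3  4  5  6  7  8  9 10 11 12 13 14 15 16 17 18 19 20 21 22 23
g(k):  0  0  0  1  1  1  2  2  2  3  3  0  0  0  1  1  1  2  2  2  3  3  0  0
So g(23) = 0.

0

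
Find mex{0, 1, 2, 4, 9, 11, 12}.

3

The values 0, 1, 2 are all present; 3 is the first non-negative integer missing from the set.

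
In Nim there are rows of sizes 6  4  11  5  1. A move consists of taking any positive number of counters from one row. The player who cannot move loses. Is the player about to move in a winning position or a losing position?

Winning position

Bitwise XOR of the heap sizes:
  0110  (6)
  0100  (4)
  1011  (11)
  0101  (5)
  0001  (1)
  ----
  1101  (13)
The nim-sum is 13 ≠ 0, so this is an N-position: the player to move can win.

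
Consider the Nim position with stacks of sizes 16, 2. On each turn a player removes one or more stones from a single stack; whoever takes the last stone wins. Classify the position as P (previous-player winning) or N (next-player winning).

Nim-sum: 16 XOR 2 = 18.
The nim-sum is 18 ≠ 0, so this is an N-position: the player to move can win.

N-position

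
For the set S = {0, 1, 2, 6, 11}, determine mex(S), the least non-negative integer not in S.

3

The values 0, 1, 2 are all present; 3 is the first non-negative integer missing from the set.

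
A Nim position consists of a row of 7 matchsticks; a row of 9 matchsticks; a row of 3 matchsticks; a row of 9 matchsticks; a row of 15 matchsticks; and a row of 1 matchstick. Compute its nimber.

10

Compute the nim-sum pairwise:
7 ^ 9 = 14
14 ^ 3 = 13
13 ^ 9 = 4
4 ^ 15 = 11
11 ^ 1 = 10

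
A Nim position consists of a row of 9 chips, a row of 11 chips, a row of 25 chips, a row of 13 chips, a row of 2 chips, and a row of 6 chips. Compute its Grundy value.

Bitwise XOR of the heap sizes:
  01001  (9)
  01011  (11)
  11001  (25)
  01101  (13)
  00010  (2)
  00110  (6)
  -----
  10010  (18)

18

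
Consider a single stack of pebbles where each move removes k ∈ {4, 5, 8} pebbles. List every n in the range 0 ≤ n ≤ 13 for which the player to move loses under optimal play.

0, 1, 2, 3, 12, 13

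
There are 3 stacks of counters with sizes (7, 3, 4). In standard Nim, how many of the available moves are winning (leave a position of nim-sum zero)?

Nim-sum: 7 XOR 3 XOR 4 = 0.
The nim-sum is already 0, so every move leaves a nonzero nim-sum — there are no winning moves.

0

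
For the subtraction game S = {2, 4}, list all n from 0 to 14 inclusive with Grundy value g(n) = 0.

0, 1, 6, 7, 12, 13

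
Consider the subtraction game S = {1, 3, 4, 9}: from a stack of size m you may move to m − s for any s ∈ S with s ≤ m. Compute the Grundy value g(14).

Build the Grundy sequence with g(k) = mex{g(k−s) : s ∈ {1, 3, 4, 9}, s ≤ k}:
k:     0  1  2  3  4  5  6  7  8  9 10 11 12 13 14
g(k):  0  1  0  1  2  3  2  0  1  4  3  2  0  1  0
So g(14) = 0.

0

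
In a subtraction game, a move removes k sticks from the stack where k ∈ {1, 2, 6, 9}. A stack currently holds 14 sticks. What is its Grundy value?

0

Compute g(0), g(1), … for moves {1, 2, 6, 9}:
k:     0  1  2  3  4  5  6  7  8  9 10 11 12 13 14
g(k):  0  1  2  0  1  2  3  0  1  2  0  1  2  3  0
So g(14) = 0.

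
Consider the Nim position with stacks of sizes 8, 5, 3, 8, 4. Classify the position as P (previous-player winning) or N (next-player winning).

Compute the nim-sum pairwise:
8 ^ 5 = 13
13 ^ 3 = 14
14 ^ 8 = 6
6 ^ 4 = 2
The nim-sum is 2 ≠ 0, so this is an N-position: the player to move can win.

N-position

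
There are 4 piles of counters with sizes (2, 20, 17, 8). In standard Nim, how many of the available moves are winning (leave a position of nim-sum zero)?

1

Compute the nim-sum pairwise:
2 ⊕ 20 = 22
22 ⊕ 17 = 7
7 ⊕ 8 = 15
The overall nim-sum is X = 15. A pile of size p has a winning move iff p XOR X < p (reduce it to p XOR X).
  2: 2 XOR 15 = 13 ≥ 2 — no move.
  20: 20 XOR 15 = 27 ≥ 20 — no move.
  17: 17 XOR 15 = 30 ≥ 17 — no move.
  8: 8 XOR 15 = 7 < 8 — winning move (to 7).
That gives 1 winning move.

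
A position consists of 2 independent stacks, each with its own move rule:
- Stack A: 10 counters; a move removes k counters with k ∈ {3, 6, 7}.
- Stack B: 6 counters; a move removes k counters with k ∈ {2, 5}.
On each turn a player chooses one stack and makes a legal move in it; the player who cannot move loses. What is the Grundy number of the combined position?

Grundy values for stack A (subtraction set {3, 6, 7}):
k:     0  1  2  3  4  5  6  7  8  9 10
g(k):  0  0  0  1  1  1  2  2  2  3  0
So g(10) = 0.
Grundy values for stack B (subtraction set {2, 5}):
k:     0  1  2  3  4  5  6
g(k):  0  0  1  1  0  2  1
So g(6) = 1.
The value of a disjunctive sum is the nim-sum of the parts.
Combined value = 0 XOR 1 = 1.

1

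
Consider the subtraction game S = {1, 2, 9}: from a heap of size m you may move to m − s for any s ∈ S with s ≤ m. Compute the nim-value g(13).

0

Build the Grundy sequence with g(k) = mex{g(k−s) : s ∈ {1, 2, 9}, s ≤ k}:
k:     0  1  2  3  4  5  6  7  8  9 10 11 12 13
g(k):  0  1  2  0  1  2  0  1  2  3  0  1  2  0
So g(13) = 0.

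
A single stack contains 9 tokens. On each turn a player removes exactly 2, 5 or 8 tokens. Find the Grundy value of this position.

1

Compute g(0), g(1), … for moves {2, 5, 8}:
k:     0  1  2  3  4  5  6  7  8  9
g(k):  0  0  1  1  0  2  1  0  2  1
So g(9) = 1.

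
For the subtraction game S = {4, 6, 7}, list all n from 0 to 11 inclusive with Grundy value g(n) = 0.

0, 1, 2, 3, 11

Grundy values for subtraction set {4, 6, 7}:
g(0) = mex{} = 0
g(1) = mex{} = 0
g(2) = mex{} = 0
g(3) = mex{} = 0
g(4) = mex{0} = 1
g(5) = mex{0} = 1
g(6) = mex{0} = 1
g(7) = mex{0} = 1
g(8) = mex{0,1} = 2
g(9) = mex{0,1} = 2
g(10) = mex{0,1} = 2
g(11) = mex{1} = 0
The P-positions (g = 0) in 0..11 are 0, 1, 2, 3, 11.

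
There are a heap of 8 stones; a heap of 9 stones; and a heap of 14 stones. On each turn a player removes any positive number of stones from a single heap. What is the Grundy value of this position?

Compute the nim-sum pairwise:
8 XOR 9 = 1
1 XOR 14 = 15

15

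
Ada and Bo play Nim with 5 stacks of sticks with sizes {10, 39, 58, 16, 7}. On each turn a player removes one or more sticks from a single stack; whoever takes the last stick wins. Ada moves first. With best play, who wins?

Bo wins

Nim-sum: 10 ^ 39 ^ 58 ^ 16 ^ 7 = 0.
The nim-sum is 0, so this is a P-position: the player to move is in a losing position under optimal play; Ada is about to move from it and so loses — Bo wins.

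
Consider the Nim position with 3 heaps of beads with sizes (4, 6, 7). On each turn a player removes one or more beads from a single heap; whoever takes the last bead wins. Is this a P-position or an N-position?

N-position

Nim-sum: 4 XOR 6 XOR 7 = 5.
The nim-sum is 5 ≠ 0, so this is an N-position: the player to move can win.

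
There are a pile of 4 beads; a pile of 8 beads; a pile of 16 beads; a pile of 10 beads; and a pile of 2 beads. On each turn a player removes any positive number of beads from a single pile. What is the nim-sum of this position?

20

Bitwise XOR of the heap sizes:
  00100  (4)
  01000  (8)
  10000  (16)
  01010  (10)
  00010  (2)
  -----
  10100  (20)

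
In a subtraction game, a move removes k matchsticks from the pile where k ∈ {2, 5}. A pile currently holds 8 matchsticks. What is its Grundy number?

0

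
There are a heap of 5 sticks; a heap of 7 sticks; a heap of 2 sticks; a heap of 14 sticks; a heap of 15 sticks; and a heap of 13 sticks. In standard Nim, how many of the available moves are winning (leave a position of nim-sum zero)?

Nim-sum: 5 XOR 7 XOR 2 XOR 14 XOR 15 XOR 13 = 12.
The overall nim-sum is X = 12. A heap of size p has a winning move iff p XOR X < p (reduce it to p XOR X).
  5: 5 XOR 12 = 9 ≥ 5 — no move.
  7: 7 XOR 12 = 11 ≥ 7 — no move.
  2: 2 XOR 12 = 14 ≥ 2 — no move.
  14: 14 XOR 12 = 2 < 14 — winning move (to 2).
  15: 15 XOR 12 = 3 < 15 — winning move (to 3).
  13: 13 XOR 12 = 1 < 13 — winning move (to 1).
That gives 3 winning moves.

3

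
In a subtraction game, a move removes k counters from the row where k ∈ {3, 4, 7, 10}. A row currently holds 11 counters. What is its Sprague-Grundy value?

3

Build the Grundy sequence with g(k) = mex{g(k−s) : s ∈ {3, 4, 7, 10}, s ≤ k}:
g(0) = mex{} = 0
g(1) = mex{} = 0
g(2) = mex{} = 0
g(3) = mex{0} = 1
g(4) = mex{0} = 1
g(5) = mex{0} = 1
g(6) = mex{0,1} = 2
g(7) = mex{0,1} = 2
g(8) = mex{0,1} = 2
g(9) = mex{0,1,2} = 3
g(10) = mex{0,1,2} = 3
g(11) = mex{0,1,2} = 3
So g(11) = 3.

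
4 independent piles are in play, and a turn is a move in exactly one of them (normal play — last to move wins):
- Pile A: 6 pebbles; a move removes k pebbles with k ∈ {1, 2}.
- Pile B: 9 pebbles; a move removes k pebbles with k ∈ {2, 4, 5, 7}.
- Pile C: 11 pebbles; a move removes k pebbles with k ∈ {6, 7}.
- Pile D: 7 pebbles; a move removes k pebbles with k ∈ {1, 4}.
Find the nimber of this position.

1

For pile A, compute g(0), g(1), … with moves {1, 2}:
g(0) = mex{} = 0
g(1) = mex{0} = 1
g(2) = mex{0,1} = 2
g(3) = mex{1,2} = 0
g(4) = mex{0,2} = 1
g(5) = mex{0,1} = 2
g(6) = mex{1,2} = 0
So g(6) = 0.
Build the Grundy sequence for pile B with g(k) = mex{g(k−s) : s ∈ {2, 4, 5, 7}, s ≤ k}:
k:     0  1  2  3  4  5  6  7  8  9
g(k):  0  0  1  1  2  2  3  3  4  0
So g(9) = 0.
For pile C, compute g(0), g(1), … with moves {6, 7}:
k:     0  1  2  3  4  5  6  7  8  9 10 11
g(k):  0  0  0  0  0  0  1  1  1  1  1  1
So g(11) = 1.
Grundy values for pile D (subtraction set {1, 4}):
k:     0  1  2  3  4  5  6  7
g(k):  0  1  0  1  2  0  1  0
So g(7) = 0.
By the Sprague-Grundy theorem, the Grundy value of a sum of independent games is the XOR of the component values.
Combined value = 0 ⊕ 0 ⊕ 1 ⊕ 0 = 1.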